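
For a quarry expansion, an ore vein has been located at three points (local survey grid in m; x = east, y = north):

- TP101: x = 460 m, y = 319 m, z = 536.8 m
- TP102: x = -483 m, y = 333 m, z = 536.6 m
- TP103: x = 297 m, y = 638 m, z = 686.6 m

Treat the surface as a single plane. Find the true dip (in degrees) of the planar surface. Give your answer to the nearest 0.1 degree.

25.3°

Two edge vectors: TP101→TP102 = (-943, 14, -0.2), TP101→TP103 = (-163, 319, 149.8).
Normal n = (TP101→TP102) × (TP101→TP103) = (2161, 141294, -298535).
So ∂z/∂x = −n_x/n_z = 0.00724 and ∂z/∂y = −n_y/n_z = 0.47329.
Gradient magnitude |∇z| = √(a² + b²) = √(0.00005 + 0.22400) = 0.47335.
True dip = arctan(0.47335) = 25.3°, dipping toward S (azimuth ≈ 181°).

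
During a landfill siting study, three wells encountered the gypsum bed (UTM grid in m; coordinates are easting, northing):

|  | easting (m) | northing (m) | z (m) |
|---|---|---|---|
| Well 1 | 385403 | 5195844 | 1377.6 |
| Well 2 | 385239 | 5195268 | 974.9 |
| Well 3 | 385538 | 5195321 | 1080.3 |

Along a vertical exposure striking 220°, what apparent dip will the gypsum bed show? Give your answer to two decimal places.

32.53°

Let the plane be z = a·easting + b·northing + c.
Well 2−Well 1: −164a − 576b = −402.7;  Well 3−Well 1: 135a − 523b = −297.3.
Solving gives a = 0.24073, b = 0.63059.
Unit vector along 220° is (sin 220°, cos 220°) = (-0.6428, -0.7660).
Slope in that direction = a·(-0.6428) + b·(-0.7660) = −0.63780.
Apparent dip = arctan|0.63780| = 32.53° (true dip is 34.0°, so apparent ≤ true as expected).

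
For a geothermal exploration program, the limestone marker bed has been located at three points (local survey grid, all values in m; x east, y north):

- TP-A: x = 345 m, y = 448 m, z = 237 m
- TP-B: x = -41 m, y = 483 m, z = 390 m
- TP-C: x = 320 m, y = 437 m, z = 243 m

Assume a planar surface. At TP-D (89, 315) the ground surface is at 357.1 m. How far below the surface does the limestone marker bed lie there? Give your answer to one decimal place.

Let the plane be z = a·x + b·y + c.
TP-B−TP-A: −386a + 35b = 153;  TP-C−TP-A: −25a − 11b = 6.
Solving gives a = −0.36965, b = 0.29467.
Then c = 237 − a·345 − b·448 = 232.52.
At (89, 315): z_contact = −32.90 + 92.82 + 232.52 = 292.44 m.
Depth below ground = 357.1 − 292.44 = 64.7 m.

64.7 m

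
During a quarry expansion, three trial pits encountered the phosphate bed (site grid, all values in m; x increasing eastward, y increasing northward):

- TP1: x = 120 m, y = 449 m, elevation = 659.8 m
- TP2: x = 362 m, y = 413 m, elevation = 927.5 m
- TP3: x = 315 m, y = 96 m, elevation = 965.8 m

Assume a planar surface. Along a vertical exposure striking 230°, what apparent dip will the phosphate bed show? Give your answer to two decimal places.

32.48°

Two edge vectors: TP1→TP2 = (242, -36, 267.7), TP1→TP3 = (195, -353, 306).
Normal n = (TP1→TP2) × (TP1→TP3) = (83482.1, -21850.5, -78406).
So ∂z/∂x = −n_x/n_z = 1.06474 and ∂z/∂y = −n_y/n_z = −0.27868.
Unit vector along 230° is (sin 230°, cos 230°) = (-0.7660, -0.6428).
Slope in that direction = a·(-0.7660) + b·(-0.6428) = −0.63650.
Apparent dip = arctan|0.63650| = 32.48° (true dip is 47.7°, so apparent ≤ true as expected).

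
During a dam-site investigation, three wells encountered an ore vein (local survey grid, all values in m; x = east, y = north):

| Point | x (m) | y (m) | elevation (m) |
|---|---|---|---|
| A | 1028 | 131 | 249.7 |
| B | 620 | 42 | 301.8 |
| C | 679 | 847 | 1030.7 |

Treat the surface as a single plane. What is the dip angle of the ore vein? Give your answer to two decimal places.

44.62°

Two edge vectors: A→B = (-408, -89, 52.1), A→C = (-349, 716, 781).
Normal n = (A→B) × (A→C) = (-106812.6, 300465.1, -323189).
So ∂z/∂x = −n_x/n_z = −0.33050 and ∂z/∂y = −n_y/n_z = 0.92969.
Gradient magnitude |∇z| = √(a² + b²) = √(0.10923 + 0.86432) = 0.98669.
True dip = arctan(0.98669) = 44.62°, dipping toward SSE (azimuth ≈ 160°).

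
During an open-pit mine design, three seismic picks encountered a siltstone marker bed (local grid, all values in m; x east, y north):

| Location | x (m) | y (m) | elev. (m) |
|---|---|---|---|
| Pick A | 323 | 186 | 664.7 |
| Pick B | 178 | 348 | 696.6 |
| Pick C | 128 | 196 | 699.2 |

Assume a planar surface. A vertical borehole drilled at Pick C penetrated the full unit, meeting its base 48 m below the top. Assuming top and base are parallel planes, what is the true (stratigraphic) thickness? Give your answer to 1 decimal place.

47.2 m

Two edge vectors: Pick A→Pick B = (-145, 162, 31.9), Pick A→Pick C = (-195, 10, 34.5).
Normal n = (Pick A→Pick B) × (Pick A→Pick C) = (5270, -1218, 30140).
So ∂z/∂x = −n_x/n_z = −0.17485 and ∂z/∂y = −n_y/n_z = 0.04041.
|∇z| = √(a²+b²) = 0.17946, so dip δ = arctan(0.17946) = 10.17°.
True thickness = vertical thickness × cos δ = 48 × cos 10.17° = 47.2 m.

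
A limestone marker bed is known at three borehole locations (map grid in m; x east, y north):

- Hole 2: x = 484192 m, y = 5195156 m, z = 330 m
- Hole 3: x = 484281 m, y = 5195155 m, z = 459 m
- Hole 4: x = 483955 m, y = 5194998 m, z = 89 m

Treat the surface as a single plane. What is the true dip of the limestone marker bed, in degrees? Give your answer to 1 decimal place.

Two edge vectors: Hole 2→Hole 3 = (89, -1, 129), Hole 2→Hole 4 = (-237, -158, -241).
Normal n = (Hole 2→Hole 3) × (Hole 2→Hole 4) = (20623, -9124, -14299).
So ∂z/∂x = −n_x/n_z = 1.44227 and ∂z/∂y = −n_y/n_z = −0.63809.
Gradient magnitude |∇z| = √(a² + b²) = √(2.08014 + 0.40715) = 1.57712.
True dip = arctan(1.57712) = 57.6°, dipping toward WNW (azimuth ≈ 294°).

57.6°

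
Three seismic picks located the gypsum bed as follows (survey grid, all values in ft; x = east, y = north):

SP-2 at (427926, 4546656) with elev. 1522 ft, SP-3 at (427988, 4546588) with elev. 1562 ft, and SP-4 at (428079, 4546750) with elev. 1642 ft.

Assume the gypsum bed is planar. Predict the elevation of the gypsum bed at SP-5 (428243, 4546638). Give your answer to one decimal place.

Two edge vectors: SP-2→SP-3 = (62, -68, 40), SP-2→SP-4 = (153, 94, 120).
Normal n = (SP-2→SP-3) × (SP-2→SP-4) = (-11920, -1320, 16232).
So ∂z/∂x = −n_x/n_z = 0.734351897 and ∂z/∂y = −n_y/n_z = 0.081320848.
Intercept c from SP-2: 1522 − 314248.27 − 369737.92 = −682464.19.
At (428243, 4546638): z = 314481.1 + 369736.5 − 682464.19 = 1753.3 ft.

1753.3 ft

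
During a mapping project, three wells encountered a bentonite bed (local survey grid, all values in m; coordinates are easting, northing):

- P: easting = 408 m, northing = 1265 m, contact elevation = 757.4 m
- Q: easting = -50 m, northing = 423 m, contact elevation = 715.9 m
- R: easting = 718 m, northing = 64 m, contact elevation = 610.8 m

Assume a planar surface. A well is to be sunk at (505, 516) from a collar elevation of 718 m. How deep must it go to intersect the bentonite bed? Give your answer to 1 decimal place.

43.3 m

Two edge vectors: P→Q = (-458, -842, -41.5), P→R = (310, -1201, -146.6).
Normal n = (P→Q) × (P→R) = (73595.7, -80007.8, 811078).
So ∂z/∂easting = −n_x/n_z = −0.090738 and ∂z/∂northing = −n_y/n_z = 0.098644.
Intercept c from P: 757.4 + 37.02 − 124.78 = 669.64.
At (505, 516): z_contact = −45.82 + 50.90 + 669.64 = 674.71 m.
Depth below ground = 718 − 674.71 = 43.3 m.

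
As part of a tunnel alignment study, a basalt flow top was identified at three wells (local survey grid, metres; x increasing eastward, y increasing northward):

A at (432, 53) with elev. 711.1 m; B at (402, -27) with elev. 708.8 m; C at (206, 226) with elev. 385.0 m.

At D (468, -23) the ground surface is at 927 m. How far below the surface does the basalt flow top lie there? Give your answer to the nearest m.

145 m

Two edge vectors: A→B = (-30, -80, -2.3), A→C = (-226, 173, -326.1).
Normal n = (A→B) × (A→C) = (26485.9, -9263.2, -23270).
So ∂z/∂x = −n_x/n_z = 1.13820 and ∂z/∂y = −n_y/n_z = −0.39807.
Intercept c from A: 711.1 − 491.70 + 21.10 = 240.50.
At (468, -23): z_contact = 532.7 + 9.2 + 240.50 = 782.3 m.
Depth below ground = 927 − 782.3 = 145 m.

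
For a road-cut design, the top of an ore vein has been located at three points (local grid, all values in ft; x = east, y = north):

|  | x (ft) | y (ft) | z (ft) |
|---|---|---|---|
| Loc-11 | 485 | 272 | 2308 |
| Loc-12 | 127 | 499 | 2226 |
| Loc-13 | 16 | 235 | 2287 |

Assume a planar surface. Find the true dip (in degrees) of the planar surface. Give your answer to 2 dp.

14.93°

Two edge vectors: Loc-11→Loc-12 = (-358, 227, -82), Loc-11→Loc-13 = (-469, -37, -21).
Normal n = (Loc-11→Loc-12) × (Loc-11→Loc-13) = (-7801, 30940, 119709).
So ∂z/∂x = −n_x/n_z = 0.06517 and ∂z/∂y = −n_y/n_z = −0.25846.
Gradient magnitude |∇z| = √(a² + b²) = √(0.00425 + 0.06680) = 0.26655.
True dip = arctan(0.26655) = 14.93°, dipping toward NNW (azimuth ≈ 346°).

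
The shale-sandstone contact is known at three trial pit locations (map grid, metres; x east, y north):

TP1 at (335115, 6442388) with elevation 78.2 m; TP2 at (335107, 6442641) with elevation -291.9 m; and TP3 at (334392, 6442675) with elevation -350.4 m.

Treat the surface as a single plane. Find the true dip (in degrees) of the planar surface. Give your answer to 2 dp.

Two edge vectors: TP1→TP2 = (-8, 253, -370.1), TP1→TP3 = (-723, 287, -428.6).
Normal n = (TP1→TP2) × (TP1→TP3) = (-2217.1, 264153.5, 180623).
So ∂z/∂x = −n_x/n_z = 0.01227 and ∂z/∂y = −n_y/n_z = −1.46246.
Gradient magnitude |∇z| = √(a² + b²) = √(0.00015 + 2.13878) = 1.46251.
True dip = arctan(1.46251) = 55.64°, dipping toward N (azimuth ≈ 360°).

55.64°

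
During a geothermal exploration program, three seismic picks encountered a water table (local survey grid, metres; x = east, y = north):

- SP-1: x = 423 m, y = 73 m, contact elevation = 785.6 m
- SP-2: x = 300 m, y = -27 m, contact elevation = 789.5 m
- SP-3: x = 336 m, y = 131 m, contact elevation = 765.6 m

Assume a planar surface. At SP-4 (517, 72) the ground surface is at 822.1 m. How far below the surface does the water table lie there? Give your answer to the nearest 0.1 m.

25.8 m

Let the plane be z = a·x + b·y + c.
SP-2−SP-1: −123a − 100b = 3.9;  SP-3−SP-1: −87a + 58b = −20.
Solving gives a = 0.11202, b = −0.17679.
Then c = 785.6 − a·423 − b·73 = 751.12.
At (517, 72): z_contact = 57.92 − 12.73 + 751.12 = 796.31 m.
Depth below ground = 822.1 − 796.31 = 25.8 m.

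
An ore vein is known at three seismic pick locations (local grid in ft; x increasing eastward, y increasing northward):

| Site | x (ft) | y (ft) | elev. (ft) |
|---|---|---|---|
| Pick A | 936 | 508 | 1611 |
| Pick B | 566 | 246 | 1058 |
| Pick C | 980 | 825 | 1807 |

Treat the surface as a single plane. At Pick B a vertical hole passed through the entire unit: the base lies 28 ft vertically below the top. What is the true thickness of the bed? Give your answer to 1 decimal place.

17.4 ft

Let the plane be z = a·x + b·y + c.
Pick B−Pick A: −370a − 262b = −553;  Pick C−Pick A: 44a + 317b = 196.
Solving gives a = 1.17196, b = 0.45563.
|∇z| = √(a²+b²) = 1.25741, so dip δ = arctan(1.25741) = 51.51°.
True thickness = vertical thickness × cos δ = 28 × cos 51.51° = 17.4 ft.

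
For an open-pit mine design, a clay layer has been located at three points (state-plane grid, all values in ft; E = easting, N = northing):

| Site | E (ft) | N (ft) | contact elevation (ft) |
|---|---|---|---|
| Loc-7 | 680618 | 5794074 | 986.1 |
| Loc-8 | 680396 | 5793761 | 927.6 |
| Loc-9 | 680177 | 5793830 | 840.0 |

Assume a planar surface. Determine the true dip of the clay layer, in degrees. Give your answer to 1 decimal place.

21.0°

Let the plane be z = a·E + b·N + c.
Loc-8−Loc-7: −222a − 313b = −58.5;  Loc-9−Loc-7: −441a − 244b = −146.1.
Solving gives a = 0.37507, b = −0.07912.
Gradient magnitude |∇z| = √(a² + b²) = √(0.14068 + 0.00626) = 0.38333.
True dip = arctan(0.38333) = 21.0°, dipping toward WNW (azimuth ≈ 282°).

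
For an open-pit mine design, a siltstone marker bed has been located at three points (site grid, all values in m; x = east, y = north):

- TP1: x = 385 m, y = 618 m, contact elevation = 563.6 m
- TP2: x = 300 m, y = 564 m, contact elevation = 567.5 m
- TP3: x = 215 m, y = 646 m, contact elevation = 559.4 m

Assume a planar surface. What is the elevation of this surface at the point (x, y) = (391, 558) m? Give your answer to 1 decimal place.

Let the plane be z = a·x + b·y + c.
TP2−TP1: −85a − 54b = 3.9;  TP3−TP1: −170a + 28b = −4.2.
Solving gives a = 0.01017, b = −0.08824.
Then c = 563.6 − a·385 − b·618 = 614.21.
At (391, 558): z = 4.0 − 49.2 + 614.21 = 569.0 m.

569.0 m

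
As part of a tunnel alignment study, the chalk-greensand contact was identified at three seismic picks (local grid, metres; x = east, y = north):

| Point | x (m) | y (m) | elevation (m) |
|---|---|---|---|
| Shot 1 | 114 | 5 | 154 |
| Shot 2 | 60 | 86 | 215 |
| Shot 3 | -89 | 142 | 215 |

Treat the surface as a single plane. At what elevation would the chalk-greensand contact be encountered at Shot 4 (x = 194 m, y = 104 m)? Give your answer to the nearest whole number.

Let the plane be z = a·x + b·y + c.
Shot 2−Shot 1: −54a + 81b = 61;  Shot 3−Shot 1: −203a + 137b = 61.
Solving gives a = 0.37767, b = 1.00486.
Then c = 154 − a·114 − b·5 = 105.92.
At (194, 104): z = 73.3 + 104.5 + 105.92 = 283.7 m.

284 m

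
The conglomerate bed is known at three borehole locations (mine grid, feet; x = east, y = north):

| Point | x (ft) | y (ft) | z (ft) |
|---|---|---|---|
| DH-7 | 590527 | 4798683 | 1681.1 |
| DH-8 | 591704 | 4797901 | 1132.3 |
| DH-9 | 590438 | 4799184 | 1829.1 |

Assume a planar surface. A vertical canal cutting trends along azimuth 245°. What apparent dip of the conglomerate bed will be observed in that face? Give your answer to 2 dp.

9.96°

Let the plane be z = a·x + b·y + c.
DH-8−DH-7: 1177a − 782b = −548.8;  DH-9−DH-7: −89a + 501b = 148.
Solving gives a = −0.30613, b = 0.24103.
Unit vector along 245° is (sin 245°, cos 245°) = (-0.9063, -0.4226).
Slope in that direction = a·(-0.9063) + b·(-0.4226) = 0.17559.
Apparent dip = arctan|0.17559| = 9.96° (true dip is 21.3°, so apparent ≤ true as expected).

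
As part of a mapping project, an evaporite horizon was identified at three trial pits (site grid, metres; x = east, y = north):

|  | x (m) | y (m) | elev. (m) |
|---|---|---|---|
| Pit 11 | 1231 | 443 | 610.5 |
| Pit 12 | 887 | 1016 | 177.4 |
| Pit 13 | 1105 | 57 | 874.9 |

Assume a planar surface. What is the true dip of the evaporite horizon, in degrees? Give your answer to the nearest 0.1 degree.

Let the plane be z = a·x + b·y + c.
Pit 12−Pit 11: −344a + 573b = −433.1;  Pit 13−Pit 11: −126a − 386b = 264.4.
Solving gives a = 0.07647, b = −0.70994.
Gradient magnitude |∇z| = √(a² + b²) = √(0.00585 + 0.50401) = 0.71404.
True dip = arctan(0.71404) = 35.5°, dipping toward N (azimuth ≈ 354°).

35.5°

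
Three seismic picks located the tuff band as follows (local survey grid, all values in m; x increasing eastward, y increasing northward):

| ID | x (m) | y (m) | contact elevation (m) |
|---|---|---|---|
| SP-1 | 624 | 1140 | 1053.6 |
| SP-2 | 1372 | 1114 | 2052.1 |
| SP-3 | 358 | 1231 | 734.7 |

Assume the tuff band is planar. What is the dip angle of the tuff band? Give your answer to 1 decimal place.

Two edge vectors: SP-1→SP-2 = (748, -26, 998.5), SP-1→SP-3 = (-266, 91, -318.9).
Normal n = (SP-1→SP-2) × (SP-1→SP-3) = (-82572.1, -27063.8, 61152).
So ∂z/∂x = −n_x/n_z = 1.35028 and ∂z/∂y = −n_y/n_z = 0.44257.
Gradient magnitude |∇z| = √(a² + b²) = √(1.82325 + 0.19586) = 1.42095.
True dip = arctan(1.42095) = 54.9°, dipping toward WSW (azimuth ≈ 252°).

54.9°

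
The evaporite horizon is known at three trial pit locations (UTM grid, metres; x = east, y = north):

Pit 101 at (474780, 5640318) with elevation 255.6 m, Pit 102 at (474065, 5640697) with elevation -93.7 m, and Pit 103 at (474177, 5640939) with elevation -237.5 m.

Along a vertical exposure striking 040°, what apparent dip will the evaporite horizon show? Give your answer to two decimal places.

22.54°

Let the plane be z = a·x + b·y + c.
Pit 102−Pit 101: −715a + 379b = −349.3;  Pit 103−Pit 101: −603a + 621b = −493.1.
Solving gives a = 0.13937, b = −0.65872.
Unit vector along 040° is (sin 40°, cos 40°) = (0.6428, 0.7660).
Slope in that direction = a·(0.6428) + b·(0.7660) = −0.41502.
Apparent dip = arctan|0.41502| = 22.54° (true dip is 34.0°, so apparent ≤ true as expected).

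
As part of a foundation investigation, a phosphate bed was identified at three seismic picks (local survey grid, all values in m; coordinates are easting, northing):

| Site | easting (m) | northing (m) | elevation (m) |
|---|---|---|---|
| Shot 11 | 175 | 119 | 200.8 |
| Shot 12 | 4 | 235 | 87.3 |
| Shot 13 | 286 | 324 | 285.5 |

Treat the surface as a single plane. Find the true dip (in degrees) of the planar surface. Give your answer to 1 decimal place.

34.7°

Two edge vectors: Shot 11→Shot 12 = (-171, 116, -113.5), Shot 11→Shot 13 = (111, 205, 84.7).
Normal n = (Shot 11→Shot 12) × (Shot 11→Shot 13) = (33092.7, 1885.2, -47931).
So ∂z/∂easting = −n_x/n_z = 0.69042 and ∂z/∂northing = −n_y/n_z = 0.03933.
Gradient magnitude |∇z| = √(a² + b²) = √(0.47668 + 0.00155) = 0.69154.
True dip = arctan(0.69154) = 34.7°, dipping toward W (azimuth ≈ 267°).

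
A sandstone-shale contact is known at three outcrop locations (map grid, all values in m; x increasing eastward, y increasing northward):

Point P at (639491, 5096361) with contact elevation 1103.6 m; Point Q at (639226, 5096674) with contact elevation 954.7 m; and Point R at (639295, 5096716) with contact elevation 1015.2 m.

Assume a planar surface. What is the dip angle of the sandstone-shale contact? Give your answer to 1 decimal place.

38.3°

Let the plane be z = a·x + b·y + c.
Point Q−Point P: −265a + 313b = −148.9;  Point R−Point P: −196a + 355b = −88.4.
Solving gives a = 0.76971, b = 0.17595.
Gradient magnitude |∇z| = √(a² + b²) = √(0.59245 + 0.03096) = 0.78956.
True dip = arctan(0.78956) = 38.3°, dipping toward WSW (azimuth ≈ 257°).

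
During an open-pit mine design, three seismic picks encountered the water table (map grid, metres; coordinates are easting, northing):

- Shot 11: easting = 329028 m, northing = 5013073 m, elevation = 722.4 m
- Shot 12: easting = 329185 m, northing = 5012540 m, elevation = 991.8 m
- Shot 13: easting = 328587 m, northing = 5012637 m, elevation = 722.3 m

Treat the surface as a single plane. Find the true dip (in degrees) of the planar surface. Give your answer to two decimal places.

Let the plane be z = a·easting + b·northing + c.
Shot 12−Shot 11: 157a − 533b = 269.4;  Shot 13−Shot 11: −441a − 436b = −0.1.
Solving gives a = 0.38718, b = −0.39139.
Gradient magnitude |∇z| = √(a² + b²) = √(0.14991 + 0.15319) = 0.55054.
True dip = arctan(0.55054) = 28.83°, dipping toward NW (azimuth ≈ 315°).

28.83°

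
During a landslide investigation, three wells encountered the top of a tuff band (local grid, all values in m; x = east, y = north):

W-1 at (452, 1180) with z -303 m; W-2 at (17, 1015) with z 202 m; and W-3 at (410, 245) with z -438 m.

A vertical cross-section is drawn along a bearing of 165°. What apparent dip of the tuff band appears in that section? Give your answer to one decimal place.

27.2°

Let the plane be z = a·x + b·y + c.
W-2−W-1: −435a − 165b = 505;  W-3−W-1: −42a − 935b = −135.
Solving gives a = −1.23676, b = 0.19994.
Unit vector along 165° is (sin 165°, cos 165°) = (0.2588, -0.9659).
Slope in that direction = a·(0.2588) + b·(-0.9659) = −0.51322.
Apparent dip = arctan|0.51322| = 27.2° (true dip is 51.4°, so apparent ≤ true as expected).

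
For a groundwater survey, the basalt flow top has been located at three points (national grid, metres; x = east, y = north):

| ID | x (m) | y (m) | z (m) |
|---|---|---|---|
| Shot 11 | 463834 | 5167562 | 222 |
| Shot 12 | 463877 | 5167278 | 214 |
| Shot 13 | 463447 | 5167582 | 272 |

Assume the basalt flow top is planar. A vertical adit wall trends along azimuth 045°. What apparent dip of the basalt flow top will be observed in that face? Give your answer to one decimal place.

Let the plane be z = a·x + b·y + c.
Shot 12−Shot 11: 43a − 284b = −8;  Shot 13−Shot 11: −387a + 20b = 50.
Solving gives a = −0.12875, b = 0.00868.
Unit vector along 045° is (sin 45°, cos 45°) = (0.7071, 0.7071).
Slope in that direction = a·(0.7071) + b·(0.7071) = −0.08491.
Apparent dip = arctan|0.08491| = 4.9° (true dip is 7.4°, so apparent ≤ true as expected).

4.9°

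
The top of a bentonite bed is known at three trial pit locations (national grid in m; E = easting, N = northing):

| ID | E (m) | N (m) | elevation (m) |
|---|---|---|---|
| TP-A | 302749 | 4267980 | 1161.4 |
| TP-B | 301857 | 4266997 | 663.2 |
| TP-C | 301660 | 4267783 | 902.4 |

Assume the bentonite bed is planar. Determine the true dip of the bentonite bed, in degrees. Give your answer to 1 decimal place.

Let the plane be z = a·E + b·N + c.
TP-B−TP-A: −892a − 983b = −498.2;  TP-C−TP-A: −1089a − 197b = −259.
Solving gives a = 0.17485, b = 0.34815.
Gradient magnitude |∇z| = √(a² + b²) = √(0.03057 + 0.12121) = 0.38959.
True dip = arctan(0.38959) = 21.3°, dipping toward SSW (azimuth ≈ 207°).

21.3°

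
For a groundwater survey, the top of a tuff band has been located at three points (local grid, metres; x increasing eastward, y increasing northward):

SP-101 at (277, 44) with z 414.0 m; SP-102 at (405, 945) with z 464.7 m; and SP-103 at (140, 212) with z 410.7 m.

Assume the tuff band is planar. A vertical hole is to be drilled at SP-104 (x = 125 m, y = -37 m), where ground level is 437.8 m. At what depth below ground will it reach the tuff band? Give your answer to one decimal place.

Two edge vectors: SP-101→SP-102 = (128, 901, 50.7), SP-101→SP-103 = (-137, 168, -3.3).
Normal n = (SP-101→SP-102) × (SP-101→SP-103) = (-11490.9, -6523.5, 144941).
So ∂z/∂x = −n_x/n_z = 0.07928 and ∂z/∂y = −n_y/n_z = 0.04501.
Intercept c from SP-101: 414 − 21.96 − 1.98 = 390.06.
At (125, -37): z_contact = 9.91 − 1.67 + 390.06 = 398.30 m.
Depth below ground = 437.8 − 398.30 = 39.5 m.

39.5 m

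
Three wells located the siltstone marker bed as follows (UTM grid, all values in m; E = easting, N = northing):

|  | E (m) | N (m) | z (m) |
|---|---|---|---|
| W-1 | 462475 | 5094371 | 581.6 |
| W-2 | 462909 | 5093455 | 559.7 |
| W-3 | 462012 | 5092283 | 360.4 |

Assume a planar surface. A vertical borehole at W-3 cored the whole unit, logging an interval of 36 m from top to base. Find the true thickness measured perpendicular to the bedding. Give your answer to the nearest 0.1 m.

35.6 m

Two edge vectors: W-1→W-2 = (434, -916, -21.9), W-1→W-3 = (-463, -2088, -221.2).
Normal n = (W-1→W-2) × (W-1→W-3) = (156892, 106140.5, -1330300).
So ∂z/∂E = −n_x/n_z = 0.11794 and ∂z/∂N = −n_y/n_z = 0.07979.
|∇z| = √(a²+b²) = 0.14239, so dip δ = arctan(0.14239) = 8.10°.
True thickness = vertical thickness × cos δ = 36 × cos 8.10° = 35.6 m.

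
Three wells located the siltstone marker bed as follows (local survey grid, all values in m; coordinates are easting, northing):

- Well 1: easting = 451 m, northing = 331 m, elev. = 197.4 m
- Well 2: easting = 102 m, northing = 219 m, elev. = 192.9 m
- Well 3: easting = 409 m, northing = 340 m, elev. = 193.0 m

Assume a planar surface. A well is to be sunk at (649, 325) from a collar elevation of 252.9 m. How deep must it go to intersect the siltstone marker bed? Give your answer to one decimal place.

Let the plane be z = a·easting + b·northing + c.
Well 2−Well 1: −349a − 112b = −4.5;  Well 3−Well 1: −42a + 9b = −4.4.
Solving gives a = 0.06798, b = −0.17165.
Then c = 197.4 − a·451 − b·331 = 223.56.
At (649, 325): z_contact = 44.12 − 55.79 + 223.56 = 211.89 m.
Depth below ground = 252.9 − 211.89 = 41.0 m.

41.0 m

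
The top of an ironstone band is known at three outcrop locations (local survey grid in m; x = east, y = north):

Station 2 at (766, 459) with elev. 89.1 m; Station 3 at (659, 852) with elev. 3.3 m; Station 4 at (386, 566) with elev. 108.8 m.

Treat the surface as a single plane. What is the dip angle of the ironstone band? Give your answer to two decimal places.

15.65°

Two edge vectors: Station 2→Station 3 = (-107, 393, -85.8), Station 2→Station 4 = (-380, 107, 19.7).
Normal n = (Station 2→Station 3) × (Station 2→Station 4) = (16922.7, 34711.9, 137891).
So ∂z/∂x = −n_x/n_z = −0.12273 and ∂z/∂y = −n_y/n_z = −0.25173.
Gradient magnitude |∇z| = √(a² + b²) = √(0.01506 + 0.06337) = 0.28006.
True dip = arctan(0.28006) = 15.65°, dipping toward NNE (azimuth ≈ 026°).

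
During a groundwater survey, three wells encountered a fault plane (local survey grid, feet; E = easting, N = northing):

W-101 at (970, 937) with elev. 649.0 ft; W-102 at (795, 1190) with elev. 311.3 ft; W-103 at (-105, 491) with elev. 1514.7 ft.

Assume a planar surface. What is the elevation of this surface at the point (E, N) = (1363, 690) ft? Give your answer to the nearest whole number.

935 ft

Let the plane be z = a·E + b·N + c.
W-102−W-101: −175a + 253b = −337.7;  W-103−W-101: −1075a − 446b = 865.7.
Solving gives a = −0.19544, b = −1.46997.
Then c = 649 − a·970 − b·937 = 2215.93.
At (1363, 690): z = −266.4 − 1014.3 + 2215.93 = 935.3 ft.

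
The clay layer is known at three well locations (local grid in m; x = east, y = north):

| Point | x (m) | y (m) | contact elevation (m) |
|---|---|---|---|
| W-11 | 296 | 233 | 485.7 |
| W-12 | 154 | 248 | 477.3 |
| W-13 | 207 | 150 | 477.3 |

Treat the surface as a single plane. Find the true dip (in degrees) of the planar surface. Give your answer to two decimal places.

4.08°

Two edge vectors: W-11→W-12 = (-142, 15, -8.4), W-11→W-13 = (-89, -83, -8.4).
Normal n = (W-11→W-12) × (W-11→W-13) = (-823.2, -445.2, 13121).
So ∂z/∂x = −n_x/n_z = 0.06274 and ∂z/∂y = −n_y/n_z = 0.03393.
Gradient magnitude |∇z| = √(a² + b²) = √(0.00394 + 0.00115) = 0.07133.
True dip = arctan(0.07133) = 4.08°, dipping toward WSW (azimuth ≈ 242°).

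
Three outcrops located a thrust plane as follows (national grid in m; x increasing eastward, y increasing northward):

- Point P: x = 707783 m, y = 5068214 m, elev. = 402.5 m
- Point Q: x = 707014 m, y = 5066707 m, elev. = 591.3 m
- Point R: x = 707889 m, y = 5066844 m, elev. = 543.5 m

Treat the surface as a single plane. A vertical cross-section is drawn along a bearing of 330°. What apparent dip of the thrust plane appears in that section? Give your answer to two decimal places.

Let the plane be z = a·x + b·y + c.
Point Q−Point P: −769a − 1507b = 188.8;  Point R−Point P: 106a − 1370b = 141.
Solving gives a = −0.03805, b = −0.10586.
Unit vector along 330° is (sin 330°, cos 330°) = (-0.5000, 0.8660).
Slope in that direction = a·(-0.5000) + b·(0.8660) = −0.07265.
Apparent dip = arctan|0.07265| = 4.16° (true dip is 6.4°, so apparent ≤ true as expected).

4.16°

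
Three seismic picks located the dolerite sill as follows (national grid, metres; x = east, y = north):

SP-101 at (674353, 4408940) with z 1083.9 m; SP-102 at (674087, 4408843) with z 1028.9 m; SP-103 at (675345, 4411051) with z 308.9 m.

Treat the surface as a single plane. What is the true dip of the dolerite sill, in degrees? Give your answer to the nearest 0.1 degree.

Let the plane be z = a·x + b·y + c.
SP-102−SP-101: −266a − 97b = −55;  SP-103−SP-101: 992a + 2111b = −775.
Solving gives a = 0.41109, b = −0.56030.
Gradient magnitude |∇z| = √(a² + b²) = √(0.16899 + 0.31394) = 0.69493.
True dip = arctan(0.69493) = 34.8°, dipping toward NW (azimuth ≈ 324°).

34.8°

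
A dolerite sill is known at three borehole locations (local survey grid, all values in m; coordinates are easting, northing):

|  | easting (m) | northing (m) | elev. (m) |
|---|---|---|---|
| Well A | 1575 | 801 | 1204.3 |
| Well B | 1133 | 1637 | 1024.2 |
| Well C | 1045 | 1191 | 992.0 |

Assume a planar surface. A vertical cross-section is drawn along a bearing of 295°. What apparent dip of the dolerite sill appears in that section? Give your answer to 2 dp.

Let the plane be z = a·easting + b·northing + c.
Well B−Well A: −442a + 836b = −180.1;  Well C−Well A: −530a + 390b = −212.3.
Solving gives a = 0.39617, b = −0.00597.
Unit vector along 295° is (sin 295°, cos 295°) = (-0.9063, 0.4226).
Slope in that direction = a·(-0.9063) + b·(0.4226) = −0.36158.
Apparent dip = arctan|0.36158| = 19.88° (true dip is 21.6°, so apparent ≤ true as expected).

19.88°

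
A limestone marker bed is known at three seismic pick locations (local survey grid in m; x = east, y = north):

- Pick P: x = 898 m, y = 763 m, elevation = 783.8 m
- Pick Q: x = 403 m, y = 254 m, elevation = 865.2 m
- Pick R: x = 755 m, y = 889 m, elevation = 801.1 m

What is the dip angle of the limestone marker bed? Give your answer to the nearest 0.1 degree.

Two edge vectors: Pick P→Pick Q = (-495, -509, 81.4), Pick P→Pick R = (-143, 126, 17.3).
Normal n = (Pick P→Pick Q) × (Pick P→Pick R) = (-19062.1, -3076.7, -135157).
So ∂z/∂x = −n_x/n_z = −0.14104 and ∂z/∂y = −n_y/n_z = −0.02276.
Gradient magnitude |∇z| = √(a² + b²) = √(0.01989 + 0.00052) = 0.14286.
True dip = arctan(0.14286) = 8.1°, dipping toward E (azimuth ≈ 081°).

8.1°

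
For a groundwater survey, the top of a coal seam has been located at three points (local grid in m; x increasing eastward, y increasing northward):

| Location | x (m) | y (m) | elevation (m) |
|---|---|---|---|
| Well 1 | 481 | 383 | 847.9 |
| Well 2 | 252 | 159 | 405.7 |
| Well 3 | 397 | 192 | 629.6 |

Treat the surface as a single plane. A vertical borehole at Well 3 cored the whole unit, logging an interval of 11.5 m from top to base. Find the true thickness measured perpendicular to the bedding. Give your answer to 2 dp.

6.33 m

Let the plane be z = a·x + b·y + c.
Well 2−Well 1: −229a − 224b = −442.2;  Well 3−Well 1: −84a − 191b = −218.3.
Solving gives a = 1.42683, b = 0.51542.
|∇z| = √(a²+b²) = 1.51708, so dip δ = arctan(1.51708) = 56.61°.
True thickness = vertical thickness × cos δ = 11.5 × cos 56.61° = 6.33 m.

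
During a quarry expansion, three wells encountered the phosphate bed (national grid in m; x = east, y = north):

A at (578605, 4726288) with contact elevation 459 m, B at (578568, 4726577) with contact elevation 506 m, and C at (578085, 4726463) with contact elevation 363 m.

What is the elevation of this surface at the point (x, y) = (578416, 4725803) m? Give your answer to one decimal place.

Two edge vectors: A→B = (-37, 289, 47), A→C = (-520, 175, -96).
Normal n = (A→B) × (A→C) = (-35969, -27992, 143805).
So ∂z/∂x = −n_x/n_z = 0.250123431 and ∂z/∂y = −n_y/n_z = 0.194652481.
Intercept c from A: 459 − 144722.67 − 919983.68 = −1064247.35.
At (578416, 4725803): z = 144675.4 + 919889.3 − 1064247.35 = 317.3 m.

317.3 m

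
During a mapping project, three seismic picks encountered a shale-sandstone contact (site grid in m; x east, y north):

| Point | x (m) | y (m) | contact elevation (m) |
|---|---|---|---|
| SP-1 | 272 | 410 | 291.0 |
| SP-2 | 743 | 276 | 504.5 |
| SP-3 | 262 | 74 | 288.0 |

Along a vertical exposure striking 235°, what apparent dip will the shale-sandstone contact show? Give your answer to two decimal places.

Two edge vectors: SP-1→SP-2 = (471, -134, 213.5), SP-1→SP-3 = (-10, -336, -3).
Normal n = (SP-1→SP-2) × (SP-1→SP-3) = (72138, -722, -159596).
So ∂z/∂x = −n_x/n_z = 0.45200 and ∂z/∂y = −n_y/n_z = −0.00452.
Unit vector along 235° is (sin 235°, cos 235°) = (-0.8192, -0.5736).
Slope in that direction = a·(-0.8192) + b·(-0.5736) = −0.36767.
Apparent dip = arctan|0.36767| = 20.19° (true dip is 24.3°, so apparent ≤ true as expected).

20.19°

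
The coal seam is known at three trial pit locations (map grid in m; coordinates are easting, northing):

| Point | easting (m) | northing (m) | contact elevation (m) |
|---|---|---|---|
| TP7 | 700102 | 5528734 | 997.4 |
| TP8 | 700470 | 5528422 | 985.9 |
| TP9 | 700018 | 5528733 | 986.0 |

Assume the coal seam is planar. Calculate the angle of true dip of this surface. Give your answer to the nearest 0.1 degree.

Let the plane be z = a·easting + b·northing + c.
TP8−TP7: 368a − 312b = −11.5;  TP9−TP7: −84a − 1b = −11.4.
Solving gives a = 0.13340, b = 0.19421.
Gradient magnitude |∇z| = √(a² + b²) = √(0.01780 + 0.03772) = 0.23561.
True dip = arctan(0.23561) = 13.3°, dipping toward SW (azimuth ≈ 214°).

13.3°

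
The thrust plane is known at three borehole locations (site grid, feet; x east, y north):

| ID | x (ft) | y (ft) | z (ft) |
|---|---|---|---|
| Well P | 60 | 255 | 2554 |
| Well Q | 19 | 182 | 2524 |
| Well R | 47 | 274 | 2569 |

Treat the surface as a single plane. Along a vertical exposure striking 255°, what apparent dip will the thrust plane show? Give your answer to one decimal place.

8.1°

Two edge vectors: Well P→Well Q = (-41, -73, -30), Well P→Well R = (-13, 19, 15).
Normal n = (Well P→Well Q) × (Well P→Well R) = (-525, 1005, -1728).
So ∂z/∂x = −n_x/n_z = −0.30382 and ∂z/∂y = −n_y/n_z = 0.58160.
Unit vector along 255° is (sin 255°, cos 255°) = (-0.9659, -0.2588).
Slope in that direction = a·(-0.9659) + b·(-0.2588) = 0.14294.
Apparent dip = arctan|0.14294| = 8.1° (true dip is 33.3°, so apparent ≤ true as expected).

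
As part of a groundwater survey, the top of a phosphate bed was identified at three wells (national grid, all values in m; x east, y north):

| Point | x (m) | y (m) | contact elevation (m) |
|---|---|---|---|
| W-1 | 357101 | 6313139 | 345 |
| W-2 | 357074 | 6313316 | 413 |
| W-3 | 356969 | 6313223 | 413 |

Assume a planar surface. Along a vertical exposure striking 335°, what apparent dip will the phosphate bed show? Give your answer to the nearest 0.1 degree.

23.4°

Two edge vectors: W-1→W-2 = (-27, 177, 68), W-1→W-3 = (-132, 84, 68).
Normal n = (W-1→W-2) × (W-1→W-3) = (6324, -7140, 21096).
So ∂z/∂x = −n_x/n_z = −0.29977 and ∂z/∂y = −n_y/n_z = 0.33845.
Unit vector along 335° is (sin 335°, cos 335°) = (-0.4226, 0.9063).
Slope in that direction = a·(-0.4226) + b·(0.9063) = 0.43343.
Apparent dip = arctan|0.43343| = 23.4° (true dip is 24.3°, so apparent ≤ true as expected).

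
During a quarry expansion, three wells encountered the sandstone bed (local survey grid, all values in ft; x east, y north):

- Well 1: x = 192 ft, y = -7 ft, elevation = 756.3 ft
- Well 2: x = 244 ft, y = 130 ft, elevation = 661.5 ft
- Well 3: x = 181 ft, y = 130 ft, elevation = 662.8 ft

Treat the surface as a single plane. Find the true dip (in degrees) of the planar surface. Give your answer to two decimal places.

Two edge vectors: Well 1→Well 2 = (52, 137, -94.8), Well 1→Well 3 = (-11, 137, -93.5).
Normal n = (Well 1→Well 2) × (Well 1→Well 3) = (178.1, 5904.8, 8631).
So ∂z/∂x = −n_x/n_z = −0.02063 and ∂z/∂y = −n_y/n_z = −0.68414.
Gradient magnitude |∇z| = √(a² + b²) = √(0.00043 + 0.46805) = 0.68445.
True dip = arctan(0.68445) = 34.39°, dipping toward N (azimuth ≈ 002°).

34.39°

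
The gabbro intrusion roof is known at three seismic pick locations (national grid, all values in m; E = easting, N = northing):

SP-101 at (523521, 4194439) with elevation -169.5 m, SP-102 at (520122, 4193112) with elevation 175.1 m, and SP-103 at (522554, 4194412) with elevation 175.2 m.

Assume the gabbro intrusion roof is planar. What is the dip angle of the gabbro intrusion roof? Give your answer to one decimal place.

38.6°

Let the plane be z = a·E + b·N + c.
SP-102−SP-101: −3399a − 1327b = 344.6;  SP-103−SP-101: −967a − 27b = 344.7.
Solving gives a = −0.37611, b = 0.70369.
Gradient magnitude |∇z| = √(a² + b²) = √(0.14146 + 0.49519) = 0.79790.
True dip = arctan(0.79790) = 38.6°, dipping toward SSE (azimuth ≈ 152°).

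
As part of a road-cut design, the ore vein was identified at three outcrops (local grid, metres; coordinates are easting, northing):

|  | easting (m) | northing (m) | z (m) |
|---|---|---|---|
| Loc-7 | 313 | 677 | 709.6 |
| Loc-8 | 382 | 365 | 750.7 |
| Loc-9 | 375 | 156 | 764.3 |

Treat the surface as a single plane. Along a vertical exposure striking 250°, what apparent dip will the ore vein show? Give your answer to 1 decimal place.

12.4°

Two edge vectors: Loc-7→Loc-8 = (69, -312, 41.1), Loc-7→Loc-9 = (62, -521, 54.7).
Normal n = (Loc-7→Loc-8) × (Loc-7→Loc-9) = (4346.7, -1226.1, -16605).
So ∂z/∂easting = −n_x/n_z = 0.26177 and ∂z/∂northing = −n_y/n_z = −0.07384.
Unit vector along 250° is (sin 250°, cos 250°) = (-0.9397, -0.3420).
Slope in that direction = a·(-0.9397) + b·(-0.3420) = −0.22073.
Apparent dip = arctan|0.22073| = 12.4° (true dip is 15.2°, so apparent ≤ true as expected).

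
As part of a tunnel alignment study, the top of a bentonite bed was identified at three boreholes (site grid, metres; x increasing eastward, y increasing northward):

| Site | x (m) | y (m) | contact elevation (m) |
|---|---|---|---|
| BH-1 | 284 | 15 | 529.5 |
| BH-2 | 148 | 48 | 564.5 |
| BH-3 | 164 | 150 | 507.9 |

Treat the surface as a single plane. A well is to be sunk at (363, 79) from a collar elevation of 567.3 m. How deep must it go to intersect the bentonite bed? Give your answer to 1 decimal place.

99.4 m

Two edge vectors: BH-1→BH-2 = (-136, 33, 35), BH-1→BH-3 = (-120, 135, -21.6).
Normal n = (BH-1→BH-2) × (BH-1→BH-3) = (-5437.8, -7137.6, -14400).
So ∂z/∂x = −n_x/n_z = −0.37763 and ∂z/∂y = −n_y/n_z = −0.49567.
Intercept c from BH-1: 529.5 + 107.25 + 7.44 = 644.18.
At (363, 79): z_contact = −137.08 − 39.16 + 644.18 = 467.94 m.
Depth below ground = 567.3 − 467.94 = 99.4 m.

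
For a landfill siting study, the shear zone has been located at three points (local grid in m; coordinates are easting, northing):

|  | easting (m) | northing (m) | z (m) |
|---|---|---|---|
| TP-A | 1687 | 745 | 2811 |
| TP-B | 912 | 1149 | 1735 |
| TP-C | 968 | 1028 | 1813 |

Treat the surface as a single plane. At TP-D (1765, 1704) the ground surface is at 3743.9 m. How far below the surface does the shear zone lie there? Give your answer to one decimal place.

827.3 m

Two edge vectors: TP-A→TP-B = (-775, 404, -1076), TP-A→TP-C = (-719, 283, -998).
Normal n = (TP-A→TP-B) × (TP-A→TP-C) = (-98684, 194, 71151).
So ∂z/∂easting = −n_x/n_z = 1.386966 and ∂z/∂northing = −n_y/n_z = −0.002727.
Intercept c from TP-A: 2811 − 2339.81 + 2.03 = 473.22.
At (1765, 1704): z_contact = 2447.99 − 4.65 + 473.22 = 2916.57 m.
Depth below ground = 3743.9 − 2916.57 = 827.3 m.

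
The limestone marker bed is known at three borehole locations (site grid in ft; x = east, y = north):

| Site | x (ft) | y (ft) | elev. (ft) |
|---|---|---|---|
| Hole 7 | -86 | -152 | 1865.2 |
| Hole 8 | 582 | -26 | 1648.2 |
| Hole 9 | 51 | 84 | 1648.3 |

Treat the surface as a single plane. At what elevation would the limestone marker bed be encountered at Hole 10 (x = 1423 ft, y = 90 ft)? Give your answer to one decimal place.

1410.0 ft

Two edge vectors: Hole 7→Hole 8 = (668, 126, -217), Hole 7→Hole 9 = (137, 236, -216.9).
Normal n = (Hole 7→Hole 8) × (Hole 7→Hole 9) = (23882.6, 115160.2, 140386).
So ∂z/∂x = −n_x/n_z = −0.170121 and ∂z/∂y = −n_y/n_z = −0.820311.
Intercept c from Hole 7: 1865.2 − 14.63 − 124.69 = 1725.88.
At (1423, 90): z = −242.1 − 73.8 + 1725.88 = 1410.0 ft.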